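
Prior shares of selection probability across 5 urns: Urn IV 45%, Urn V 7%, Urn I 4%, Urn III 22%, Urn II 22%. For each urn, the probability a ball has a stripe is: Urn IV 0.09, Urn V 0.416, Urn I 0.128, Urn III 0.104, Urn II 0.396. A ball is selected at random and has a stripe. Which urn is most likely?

Prior × likelihood for each hypothesis:
  Urn IV: 0.45 × 0.09 = 0.0405
  Urn V: 0.07 × 0.416 = 0.02912
  Urn I: 0.04 × 0.128 = 0.00512
  Urn III: 0.22 × 0.104 = 0.02288
  Urn II: 0.22 × 0.396 = 0.08712
Normalizing constant = 0.18474.
Largest term belongs to Urn II, so Urn II is most probable.

Urn II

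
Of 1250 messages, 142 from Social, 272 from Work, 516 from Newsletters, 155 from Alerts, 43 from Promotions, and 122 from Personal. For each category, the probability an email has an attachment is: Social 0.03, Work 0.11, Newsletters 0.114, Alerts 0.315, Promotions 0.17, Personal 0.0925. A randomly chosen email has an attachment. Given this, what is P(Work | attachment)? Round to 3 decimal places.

0.187

Unnormalized posteriors (prior × likelihood):
  Social: 0.1136 × 0.03 = 0.003408
  Work: 0.2176 × 0.11 = 0.023936
  Newsletters: 0.4128 × 0.114 = 0.0470592
  Alerts: 0.124 × 0.315 = 0.03906
  Promotions: 0.0344 × 0.17 = 0.005848
  Personal: 0.0976 × 0.0925 = 0.009028
Normalizing constant = 0.1283392.
P(Work | evidence) = 0.023936 / 0.1283392 ≈ 0.187.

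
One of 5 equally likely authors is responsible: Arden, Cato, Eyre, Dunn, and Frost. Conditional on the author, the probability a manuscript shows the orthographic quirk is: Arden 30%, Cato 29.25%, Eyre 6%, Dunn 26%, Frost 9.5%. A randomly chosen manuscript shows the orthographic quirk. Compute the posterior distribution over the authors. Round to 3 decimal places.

Arden 0.298, Cato 0.290, Eyre 0.060, Dunn 0.258, Frost 0.094

With a uniform prior (1/5 each), posterior ∝ likelihood:
  Arden: 0.3
  Cato: 0.2925
  Eyre: 0.06
  Dunn: 0.26
  Frost: 0.095
Sum = 1.0075.
P(Arden | quirk) = 0.3/1.0075 ≈ 0.298
P(Cato | quirk) = 0.2925/1.0075 ≈ 0.290
P(Eyre | quirk) = 0.06/1.0075 ≈ 0.060
P(Dunn | quirk) = 0.26/1.0075 ≈ 0.258
P(Frost | quirk) = 0.095/1.0075 ≈ 0.094
(Check: 0.298+0.290+0.060+0.258+0.094 = 1.000.)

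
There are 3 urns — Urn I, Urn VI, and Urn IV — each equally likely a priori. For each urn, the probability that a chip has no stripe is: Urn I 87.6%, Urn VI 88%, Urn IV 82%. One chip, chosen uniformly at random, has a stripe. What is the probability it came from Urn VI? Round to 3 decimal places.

0.283

Taking complements, P(striped | each) = Urn I 0.124, Urn VI 0.12, Urn IV 0.18.
Since the prior is uniform, the posterior is proportional to the likelihood:
  Urn I: 0.124
  Urn VI: 0.12
  Urn IV: 0.18
Normalizing constant = 0.424.
P(Urn VI | evidence) = 0.12 / 0.424 ≈ 0.283.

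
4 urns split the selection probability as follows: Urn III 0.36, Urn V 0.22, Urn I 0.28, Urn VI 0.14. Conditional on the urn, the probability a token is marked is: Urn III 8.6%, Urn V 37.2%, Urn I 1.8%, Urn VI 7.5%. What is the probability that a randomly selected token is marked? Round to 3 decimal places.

Compute prior × likelihood for every hypothesis:
  Urn III: 0.36 × 0.086 = 0.03096
  Urn V: 0.22 × 0.372 = 0.08184
  Urn I: 0.28 × 0.018 = 0.00504
  Urn VI: 0.14 × 0.075 = 0.0105
P(marked) = 0.03096 + 0.08184 + 0.00504 + 0.0105 = 0.12834 → 0.128.

0.128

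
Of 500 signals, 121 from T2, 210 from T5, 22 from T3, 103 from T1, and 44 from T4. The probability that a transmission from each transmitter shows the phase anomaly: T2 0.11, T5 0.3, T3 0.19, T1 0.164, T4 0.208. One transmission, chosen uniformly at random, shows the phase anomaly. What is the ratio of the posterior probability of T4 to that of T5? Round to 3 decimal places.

0.145

By Bayes' rule, posterior ∝ prior × likelihood:
  T2: 0.242 × 0.11 = 0.02662
  T5: 0.42 × 0.3 = 0.126
  T3: 0.044 × 0.19 = 0.00836
  T1: 0.206 × 0.164 = 0.033784
  T4: 0.088 × 0.208 = 0.018304
Normalizing constant = 0.213068.
The ratio is 0.018304 / 0.126 (the normalizer cancels) = 0.145.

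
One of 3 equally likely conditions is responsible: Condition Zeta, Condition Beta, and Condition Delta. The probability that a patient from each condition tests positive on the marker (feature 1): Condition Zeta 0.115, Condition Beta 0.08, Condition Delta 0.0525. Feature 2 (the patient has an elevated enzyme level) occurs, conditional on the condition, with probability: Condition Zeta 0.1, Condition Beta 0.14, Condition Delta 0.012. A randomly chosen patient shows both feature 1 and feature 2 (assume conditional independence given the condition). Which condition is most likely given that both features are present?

Condition Zeta

With a uniform prior (1/3 each), posterior ∝ likelihood:
  Condition Zeta: 0.115 × 0.1 = 0.0115
  Condition Beta: 0.08 × 0.14 = 0.0112
  Condition Delta: 0.0525 × 0.012 = 0.00063
Sum = 0.02333.
Largest term belongs to Condition Zeta, so Condition Zeta is most probable.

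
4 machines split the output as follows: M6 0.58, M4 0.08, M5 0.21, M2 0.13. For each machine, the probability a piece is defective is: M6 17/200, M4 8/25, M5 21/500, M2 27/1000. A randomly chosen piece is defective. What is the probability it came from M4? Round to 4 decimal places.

0.2935

By Bayes' rule, posterior ∝ prior × likelihood:
  M6: 0.58 × 0.085 = 0.0493
  M4: 0.08 × 0.32 = 0.0256
  M5: 0.21 × 0.042 = 0.00882
  M2: 0.13 × 0.027 = 0.00351
Total = 0.08723.
P(M4 | evidence) = 0.0256 / 0.08723 ≈ 0.2935.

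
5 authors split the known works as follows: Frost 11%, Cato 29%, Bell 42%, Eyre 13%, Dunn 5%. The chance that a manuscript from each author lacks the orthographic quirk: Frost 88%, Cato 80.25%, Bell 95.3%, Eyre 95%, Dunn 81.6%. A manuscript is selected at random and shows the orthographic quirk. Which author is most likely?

Cato

Taking complements, P(quirk | each) = Frost 0.12, Cato 0.1975, Bell 0.047, Eyre 0.05, Dunn 0.184.
Prior × likelihood for each hypothesis:
  Frost: 0.11 × 0.12 = 0.0132
  Cato: 0.29 × 0.1975 = 0.057275
  Bell: 0.42 × 0.047 = 0.01974
  Eyre: 0.13 × 0.05 = 0.0065
  Dunn: 0.05 × 0.184 = 0.0092
Normalizing constant = 0.105915.
Largest term belongs to Cato, so Cato is most probable.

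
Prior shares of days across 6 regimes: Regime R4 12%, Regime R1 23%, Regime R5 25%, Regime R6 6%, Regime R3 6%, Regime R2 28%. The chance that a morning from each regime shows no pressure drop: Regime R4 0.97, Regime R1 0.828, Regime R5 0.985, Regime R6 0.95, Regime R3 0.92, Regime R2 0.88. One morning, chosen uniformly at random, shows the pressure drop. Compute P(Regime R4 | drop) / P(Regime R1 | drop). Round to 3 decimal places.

0.091

Taking complements, P(drop | each) = Regime R4 0.03, Regime R1 0.172, Regime R5 0.015, Regime R6 0.05, Regime R3 0.08, Regime R2 0.12.
By Bayes' rule, posterior ∝ prior × likelihood:
  Regime R4: 0.12 × 0.03 = 0.0036
  Regime R1: 0.23 × 0.172 = 0.03956
  Regime R5: 0.25 × 0.015 = 0.00375
  Regime R6: 0.06 × 0.05 = 0.003
  Regime R3: 0.06 × 0.08 = 0.0048
  Regime R2: 0.28 × 0.12 = 0.0336
Normalizing constant = 0.08831.
The ratio is 0.0036 / 0.03956 (the normalizer cancels) = 0.091.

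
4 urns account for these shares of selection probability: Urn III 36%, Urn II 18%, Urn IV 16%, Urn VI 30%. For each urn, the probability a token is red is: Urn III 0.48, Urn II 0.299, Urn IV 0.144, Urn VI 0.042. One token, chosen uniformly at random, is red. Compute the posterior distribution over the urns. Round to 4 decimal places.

Unnormalized posteriors (prior × likelihood):
  Urn III: 0.36 × 0.48 = 0.1728
  Urn II: 0.18 × 0.299 = 0.05382
  Urn IV: 0.16 × 0.144 = 0.02304
  Urn VI: 0.3 × 0.042 = 0.0126
Sum = 0.26226.
P(Urn III | red) = 0.1728/0.26226 ≈ 0.6589
P(Urn II | red) = 0.05382/0.26226 ≈ 0.2052
P(Urn IV | red) = 0.02304/0.26226 ≈ 0.0879
P(Urn VI | red) = 0.0126/0.26226 ≈ 0.0480
(Check: 0.6589+0.2052+0.0879+0.0480 = 1.0000.)

Urn III 0.6589, Urn II 0.2052, Urn IV 0.0879, Urn VI 0.0480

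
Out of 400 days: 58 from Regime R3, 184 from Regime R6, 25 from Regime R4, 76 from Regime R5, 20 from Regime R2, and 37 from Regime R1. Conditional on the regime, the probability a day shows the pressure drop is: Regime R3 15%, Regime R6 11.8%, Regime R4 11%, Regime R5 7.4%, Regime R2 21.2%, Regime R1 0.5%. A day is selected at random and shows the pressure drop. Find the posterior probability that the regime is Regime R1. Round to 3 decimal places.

Prior × likelihood for each hypothesis:
  Regime R3: 0.145 × 0.15 = 0.02175
  Regime R6: 0.46 × 0.118 = 0.05428
  Regime R4: 0.0625 × 0.11 = 0.006875
  Regime R5: 0.19 × 0.074 = 0.01406
  Regime R2: 0.05 × 0.212 = 0.0106
  Regime R1: 0.0925 × 0.005 = 0.0004625
Sum = 0.1080275.
P(Regime R1 | evidence) = 0.0004625 / 0.1080275 ≈ 0.004.

0.004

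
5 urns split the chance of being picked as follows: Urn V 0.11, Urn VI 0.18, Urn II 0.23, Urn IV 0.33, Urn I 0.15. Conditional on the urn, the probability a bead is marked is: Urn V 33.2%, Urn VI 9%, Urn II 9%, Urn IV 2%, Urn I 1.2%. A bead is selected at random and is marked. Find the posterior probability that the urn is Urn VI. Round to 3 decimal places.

Prior × likelihood for each hypothesis:
  Urn V: 0.11 × 0.332 = 0.03652
  Urn VI: 0.18 × 0.09 = 0.0162
  Urn II: 0.23 × 0.09 = 0.0207
  Urn IV: 0.33 × 0.02 = 0.0066
  Urn I: 0.15 × 0.012 = 0.0018
Normalizing constant = 0.08182.
P(Urn VI | evidence) = 0.0162 / 0.08182 ≈ 0.198.

0.198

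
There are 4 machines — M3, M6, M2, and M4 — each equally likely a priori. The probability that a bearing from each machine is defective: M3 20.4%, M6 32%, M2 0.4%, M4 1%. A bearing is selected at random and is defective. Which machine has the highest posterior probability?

M6

Since the prior is uniform, the posterior is proportional to the likelihood:
  M3: 0.204
  M6: 0.32
  M2: 0.004
  M4: 0.01
Sum = 0.538.
Largest term belongs to M6, so M6 is most probable.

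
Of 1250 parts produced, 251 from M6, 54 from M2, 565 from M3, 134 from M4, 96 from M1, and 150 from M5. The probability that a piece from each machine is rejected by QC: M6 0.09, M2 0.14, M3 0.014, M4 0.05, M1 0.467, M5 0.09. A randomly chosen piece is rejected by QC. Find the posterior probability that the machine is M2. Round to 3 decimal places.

0.073

Unnormalized posteriors (prior × likelihood):
  M6: 0.2008 × 0.09 = 0.018072
  M2: 0.0432 × 0.14 = 0.006048
  M3: 0.452 × 0.014 = 0.006328
  M4: 0.1072 × 0.05 = 0.00536
  M1: 0.0768 × 0.467 = 0.0358656
  M5: 0.12 × 0.09 = 0.0108
Total = 0.0824736.
P(M2 | evidence) = 0.006048 / 0.0824736 ≈ 0.073.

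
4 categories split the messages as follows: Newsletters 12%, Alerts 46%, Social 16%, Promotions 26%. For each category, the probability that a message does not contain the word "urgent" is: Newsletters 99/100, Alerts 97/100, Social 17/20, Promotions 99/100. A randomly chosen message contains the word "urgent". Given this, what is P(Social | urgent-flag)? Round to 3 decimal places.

Taking complements, P(urgent-flag | each) = Newsletters 0.01, Alerts 0.03, Social 0.15, Promotions 0.01.
Compute prior × likelihood for every hypothesis:
  Newsletters: 0.12 × 0.01 = 0.0012
  Alerts: 0.46 × 0.03 = 0.0138
  Social: 0.16 × 0.15 = 0.024
  Promotions: 0.26 × 0.01 = 0.0026
Total = 0.0416.
P(Social | evidence) = 0.024 / 0.0416 ≈ 0.577.

0.577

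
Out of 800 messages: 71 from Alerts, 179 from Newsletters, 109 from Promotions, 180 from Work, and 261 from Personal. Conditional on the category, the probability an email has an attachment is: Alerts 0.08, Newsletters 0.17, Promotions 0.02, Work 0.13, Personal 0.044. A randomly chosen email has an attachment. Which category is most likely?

Newsletters

Prior × likelihood for each hypothesis:
  Alerts: 0.08875 × 0.08 = 0.0071
  Newsletters: 0.22375 × 0.17 = 0.0380375
  Promotions: 0.13625 × 0.02 = 0.002725
  Work: 0.225 × 0.13 = 0.02925
  Personal: 0.32625 × 0.044 = 0.014355
Sum = 0.0914675.
Largest term belongs to Newsletters, so Newsletters is most probable.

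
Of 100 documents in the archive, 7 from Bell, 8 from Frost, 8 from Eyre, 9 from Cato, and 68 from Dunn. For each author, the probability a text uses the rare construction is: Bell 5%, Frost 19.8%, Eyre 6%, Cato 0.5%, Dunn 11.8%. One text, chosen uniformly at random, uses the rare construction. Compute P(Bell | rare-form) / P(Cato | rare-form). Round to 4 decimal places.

7.7778

By Bayes' rule, posterior ∝ prior × likelihood:
  Bell: 0.07 × 0.05 = 0.0035
  Frost: 0.08 × 0.198 = 0.01584
  Eyre: 0.08 × 0.06 = 0.0048
  Cato: 0.09 × 0.005 = 0.00045
  Dunn: 0.68 × 0.118 = 0.08024
Sum = 0.10483.
The ratio is 0.0035 / 0.00045 (the normalizer cancels) = 7.7778.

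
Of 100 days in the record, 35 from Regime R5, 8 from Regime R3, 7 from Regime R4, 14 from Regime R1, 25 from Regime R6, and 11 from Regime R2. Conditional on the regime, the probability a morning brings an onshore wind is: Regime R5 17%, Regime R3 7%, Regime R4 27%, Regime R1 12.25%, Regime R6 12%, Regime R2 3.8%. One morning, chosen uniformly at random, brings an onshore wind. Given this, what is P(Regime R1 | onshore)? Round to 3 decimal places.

0.127

Unnormalized posteriors (prior × likelihood):
  Regime R5: 0.35 × 0.17 = 0.0595
  Regime R3: 0.08 × 0.07 = 0.0056
  Regime R4: 0.07 × 0.27 = 0.0189
  Regime R1: 0.14 × 0.1225 = 0.01715
  Regime R6: 0.25 × 0.12 = 0.03
  Regime R2: 0.11 × 0.038 = 0.00418
Sum = 0.13533.
P(Regime R1 | evidence) = 0.01715 / 0.13533 ≈ 0.127.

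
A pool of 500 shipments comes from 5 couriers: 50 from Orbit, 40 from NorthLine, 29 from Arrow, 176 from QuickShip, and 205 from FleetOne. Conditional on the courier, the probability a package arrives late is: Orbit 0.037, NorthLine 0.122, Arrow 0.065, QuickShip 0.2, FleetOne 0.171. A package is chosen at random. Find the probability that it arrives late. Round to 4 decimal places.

0.1577

Compute prior × likelihood for every hypothesis:
  Orbit: 0.1 × 0.037 = 0.0037
  NorthLine: 0.08 × 0.122 = 0.00976
  Arrow: 0.058 × 0.065 = 0.00377
  QuickShip: 0.352 × 0.2 = 0.0704
  FleetOne: 0.41 × 0.171 = 0.07011
P(late) = 0.0037 + 0.00976 + 0.00377 + 0.0704 + 0.07011 = 0.15774 → 0.1577.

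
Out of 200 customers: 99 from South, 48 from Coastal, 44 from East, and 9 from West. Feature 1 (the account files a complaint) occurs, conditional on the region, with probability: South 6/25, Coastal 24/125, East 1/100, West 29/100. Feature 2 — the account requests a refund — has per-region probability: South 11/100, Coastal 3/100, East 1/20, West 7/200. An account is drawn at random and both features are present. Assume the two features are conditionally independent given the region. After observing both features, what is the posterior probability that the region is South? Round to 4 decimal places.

0.8702

Prior × likelihood for each hypothesis:
  South: 0.495 × 0.24 × 0.11 = 0.013068
  Coastal: 0.24 × 0.192 × 0.03 = 0.0013824
  East: 0.22 × 0.01 × 0.05 = 0.00011
  West: 0.045 × 0.29 × 0.035 = 0.00045675
Sum = 0.01501715.
P(South | evidence) = 0.013068 / 0.01501715 ≈ 0.8702.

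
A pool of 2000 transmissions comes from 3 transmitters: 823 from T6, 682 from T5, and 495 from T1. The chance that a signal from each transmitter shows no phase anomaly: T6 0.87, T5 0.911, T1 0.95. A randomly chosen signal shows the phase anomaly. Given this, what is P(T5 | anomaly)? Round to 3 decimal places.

Taking complements, P(anomaly | each) = T6 0.13, T5 0.089, T1 0.05.
By Bayes' rule, posterior ∝ prior × likelihood:
  T6: 0.4115 × 0.13 = 0.053495
  T5: 0.341 × 0.089 = 0.030349
  T1: 0.2475 × 0.05 = 0.012375
Normalizing constant = 0.096219.
P(T5 | evidence) = 0.030349 / 0.096219 ≈ 0.315.

0.315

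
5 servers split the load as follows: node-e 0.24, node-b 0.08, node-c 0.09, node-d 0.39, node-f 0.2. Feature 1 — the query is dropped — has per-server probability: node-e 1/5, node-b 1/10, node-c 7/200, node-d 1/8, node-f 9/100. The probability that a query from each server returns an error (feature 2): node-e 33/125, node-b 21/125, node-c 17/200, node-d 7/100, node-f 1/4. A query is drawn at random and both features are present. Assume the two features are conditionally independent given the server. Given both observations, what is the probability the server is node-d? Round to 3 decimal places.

Compute prior × likelihood for every hypothesis:
  node-e: 0.24 × 0.2 × 0.264 = 0.012672
  node-b: 0.08 × 0.1 × 0.168 = 0.001344
  node-c: 0.09 × 0.035 × 0.085 = 0.00026775
  node-d: 0.39 × 0.125 × 0.07 = 0.0034125
  node-f: 0.2 × 0.09 × 0.25 = 0.0045
Sum = 0.02219625.
P(node-d | evidence) = 0.0034125 / 0.02219625 ≈ 0.154.

0.154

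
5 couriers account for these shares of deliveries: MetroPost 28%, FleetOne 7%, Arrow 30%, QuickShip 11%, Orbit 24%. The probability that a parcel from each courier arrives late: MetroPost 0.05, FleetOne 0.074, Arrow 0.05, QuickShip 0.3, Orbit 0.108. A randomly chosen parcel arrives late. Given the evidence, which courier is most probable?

Compute prior × likelihood for every hypothesis:
  MetroPost: 0.28 × 0.05 = 0.014
  FleetOne: 0.07 × 0.074 = 0.00518
  Arrow: 0.3 × 0.05 = 0.015
  QuickShip: 0.11 × 0.3 = 0.033
  Orbit: 0.24 × 0.108 = 0.02592
Sum = 0.0931.
Largest term belongs to QuickShip, so QuickShip is most probable.

QuickShip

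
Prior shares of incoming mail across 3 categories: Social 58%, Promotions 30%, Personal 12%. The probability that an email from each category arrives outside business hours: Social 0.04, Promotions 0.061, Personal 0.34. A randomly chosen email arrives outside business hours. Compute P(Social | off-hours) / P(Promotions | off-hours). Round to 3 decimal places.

1.268

By Bayes' rule, posterior ∝ prior × likelihood:
  Social: 0.58 × 0.04 = 0.0232
  Promotions: 0.3 × 0.061 = 0.0183
  Personal: 0.12 × 0.34 = 0.0408
Normalizing constant = 0.0823.
The ratio is 0.0232 / 0.0183 (the normalizer cancels) = 1.268.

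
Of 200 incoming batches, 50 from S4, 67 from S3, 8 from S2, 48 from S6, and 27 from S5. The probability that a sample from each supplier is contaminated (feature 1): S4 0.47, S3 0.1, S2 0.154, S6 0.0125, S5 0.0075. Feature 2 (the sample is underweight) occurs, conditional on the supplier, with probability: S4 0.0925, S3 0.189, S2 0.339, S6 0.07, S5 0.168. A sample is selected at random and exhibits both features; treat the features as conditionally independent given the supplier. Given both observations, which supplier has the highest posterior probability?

S4

Compute prior × likelihood for every hypothesis:
  S4: 0.25 × 0.47 × 0.0925 = 0.01086875
  S3: 0.335 × 0.1 × 0.189 = 0.0063315
  S2: 0.04 × 0.154 × 0.339 = 0.00208824
  S6: 0.24 × 0.0125 × 0.07 = 0.00021
  S5: 0.135 × 0.0075 × 0.168 = 0.0001701
Sum = 0.01966859.
Largest term belongs to S4, so S4 is most probable.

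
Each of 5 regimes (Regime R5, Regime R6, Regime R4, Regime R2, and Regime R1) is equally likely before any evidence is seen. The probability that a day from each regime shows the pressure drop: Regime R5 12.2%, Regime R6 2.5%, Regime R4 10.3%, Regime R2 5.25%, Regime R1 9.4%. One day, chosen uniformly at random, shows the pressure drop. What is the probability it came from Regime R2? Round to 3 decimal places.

Since the prior is uniform, the posterior is proportional to the likelihood:
  Regime R5: 0.122
  Regime R6: 0.025
  Regime R4: 0.103
  Regime R2: 0.0525
  Regime R1: 0.094
Normalizing constant = 0.3965.
P(Regime R2 | evidence) = 0.0525 / 0.3965 ≈ 0.132.

0.132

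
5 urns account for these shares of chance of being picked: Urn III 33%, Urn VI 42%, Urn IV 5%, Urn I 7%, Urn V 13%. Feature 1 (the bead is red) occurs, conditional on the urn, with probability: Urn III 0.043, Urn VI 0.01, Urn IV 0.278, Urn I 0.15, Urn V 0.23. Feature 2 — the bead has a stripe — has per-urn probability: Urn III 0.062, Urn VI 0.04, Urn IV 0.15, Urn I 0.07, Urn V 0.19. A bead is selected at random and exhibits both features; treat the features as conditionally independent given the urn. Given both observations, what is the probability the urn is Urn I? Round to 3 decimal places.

Unnormalized posteriors (prior × likelihood):
  Urn III: 0.33 × 0.043 × 0.062 = 0.00087978
  Urn VI: 0.42 × 0.01 × 0.04 = 0.000168
  Urn IV: 0.05 × 0.278 × 0.15 = 0.002085
  Urn I: 0.07 × 0.15 × 0.07 = 0.000735
  Urn V: 0.13 × 0.23 × 0.19 = 0.005681
Total = 0.00954878.
P(Urn I | evidence) = 0.000735 / 0.00954878 ≈ 0.077.

0.077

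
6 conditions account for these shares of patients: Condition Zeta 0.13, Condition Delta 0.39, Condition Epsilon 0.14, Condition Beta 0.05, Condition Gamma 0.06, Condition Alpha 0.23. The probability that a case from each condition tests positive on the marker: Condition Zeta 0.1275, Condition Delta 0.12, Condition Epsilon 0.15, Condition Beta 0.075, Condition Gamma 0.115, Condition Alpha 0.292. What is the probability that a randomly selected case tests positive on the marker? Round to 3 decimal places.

0.162

Prior × likelihood for each hypothesis:
  Condition Zeta: 0.13 × 0.1275 = 0.016575
  Condition Delta: 0.39 × 0.12 = 0.0468
  Condition Epsilon: 0.14 × 0.15 = 0.021
  Condition Beta: 0.05 × 0.075 = 0.00375
  Condition Gamma: 0.06 × 0.115 = 0.0069
  Condition Alpha: 0.23 × 0.292 = 0.06716
P(marker-positive) = 0.016575 + 0.0468 + 0.021 + 0.00375 + 0.0069 + 0.06716 = 0.162185 → 0.162.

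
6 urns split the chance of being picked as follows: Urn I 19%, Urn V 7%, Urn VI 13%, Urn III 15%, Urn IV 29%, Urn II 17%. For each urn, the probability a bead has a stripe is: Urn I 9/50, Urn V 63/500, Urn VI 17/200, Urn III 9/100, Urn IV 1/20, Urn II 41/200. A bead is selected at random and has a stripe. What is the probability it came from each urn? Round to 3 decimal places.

Urn I 0.293, Urn V 0.075, Urn VI 0.095, Urn III 0.115, Urn IV 0.124, Urn II 0.298

By Bayes' rule, posterior ∝ prior × likelihood:
  Urn I: 0.19 × 0.18 = 0.0342
  Urn V: 0.07 × 0.126 = 0.00882
  Urn VI: 0.13 × 0.085 = 0.01105
  Urn III: 0.15 × 0.09 = 0.0135
  Urn IV: 0.29 × 0.05 = 0.0145
  Urn II: 0.17 × 0.205 = 0.03485
Total = 0.11692.
P(Urn I | striped) = 0.0342/0.11692 ≈ 0.293
P(Urn V | striped) = 0.00882/0.11692 ≈ 0.075
P(Urn VI | striped) = 0.01105/0.11692 ≈ 0.095
P(Urn III | striped) = 0.0135/0.11692 ≈ 0.115
P(Urn IV | striped) = 0.0145/0.11692 ≈ 0.124
P(Urn II | striped) = 0.03485/0.11692 ≈ 0.298
(Check: 0.293+0.075+0.095+0.115+0.124+0.298 = 1.000.)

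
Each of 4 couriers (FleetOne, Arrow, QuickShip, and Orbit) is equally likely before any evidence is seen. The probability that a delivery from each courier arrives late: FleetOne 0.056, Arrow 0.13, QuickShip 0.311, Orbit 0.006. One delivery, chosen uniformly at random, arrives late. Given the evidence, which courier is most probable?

With a uniform prior (1/4 each), posterior ∝ likelihood:
  FleetOne: 0.056
  Arrow: 0.13
  QuickShip: 0.311
  Orbit: 0.006
Sum = 0.503.
Largest term belongs to QuickShip, so QuickShip is most probable.

QuickShip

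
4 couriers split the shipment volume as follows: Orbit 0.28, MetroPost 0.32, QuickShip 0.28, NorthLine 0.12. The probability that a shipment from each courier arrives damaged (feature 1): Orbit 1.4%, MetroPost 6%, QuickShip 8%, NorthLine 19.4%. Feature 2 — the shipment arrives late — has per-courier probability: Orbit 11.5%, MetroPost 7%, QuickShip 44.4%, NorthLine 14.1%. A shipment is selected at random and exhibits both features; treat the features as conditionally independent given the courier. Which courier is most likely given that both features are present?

Prior × likelihood for each hypothesis:
  Orbit: 0.28 × 0.014 × 0.115 = 0.0004508
  MetroPost: 0.32 × 0.06 × 0.07 = 0.001344
  QuickShip: 0.28 × 0.08 × 0.444 = 0.0099456
  NorthLine: 0.12 × 0.194 × 0.141 = 0.00328248
Sum = 0.01502288.
Largest term belongs to QuickShip, so QuickShip is most probable.

QuickShip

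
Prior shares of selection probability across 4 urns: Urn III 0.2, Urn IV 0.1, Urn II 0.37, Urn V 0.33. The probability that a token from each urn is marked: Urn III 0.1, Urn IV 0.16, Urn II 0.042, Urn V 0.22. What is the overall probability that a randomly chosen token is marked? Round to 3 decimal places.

By Bayes' rule, posterior ∝ prior × likelihood:
  Urn III: 0.2 × 0.1 = 0.02
  Urn IV: 0.1 × 0.16 = 0.016
  Urn II: 0.37 × 0.042 = 0.01554
  Urn V: 0.33 × 0.22 = 0.0726
P(marked) = 0.02 + 0.016 + 0.01554 + 0.0726 = 0.12414 → 0.124.

0.124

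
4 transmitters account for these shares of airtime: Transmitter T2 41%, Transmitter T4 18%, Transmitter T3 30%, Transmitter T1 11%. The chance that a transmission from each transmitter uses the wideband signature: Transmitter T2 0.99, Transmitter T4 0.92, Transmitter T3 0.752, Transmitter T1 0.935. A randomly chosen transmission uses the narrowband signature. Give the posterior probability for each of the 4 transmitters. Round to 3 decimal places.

Taking complements, P(narrowband | each) = Transmitter T2 0.01, Transmitter T4 0.08, Transmitter T3 0.248, Transmitter T1 0.065.
Compute prior × likelihood for every hypothesis:
  Transmitter T2: 0.41 × 0.01 = 0.0041
  Transmitter T4: 0.18 × 0.08 = 0.0144
  Transmitter T3: 0.3 × 0.248 = 0.0744
  Transmitter T1: 0.11 × 0.065 = 0.00715
Sum = 0.10005.
P(Transmitter T2 | narrowband) = 0.0041/0.10005 ≈ 0.041
P(Transmitter T4 | narrowband) = 0.0144/0.10005 ≈ 0.144
P(Transmitter T3 | narrowband) = 0.0744/0.10005 ≈ 0.744
P(Transmitter T1 | narrowband) = 0.00715/0.10005 ≈ 0.071
(Check: 0.041+0.144+0.744+0.071 = 1.000.)

Transmitter T2 0.041, Transmitter T4 0.144, Transmitter T3 0.744, Transmitter T1 0.071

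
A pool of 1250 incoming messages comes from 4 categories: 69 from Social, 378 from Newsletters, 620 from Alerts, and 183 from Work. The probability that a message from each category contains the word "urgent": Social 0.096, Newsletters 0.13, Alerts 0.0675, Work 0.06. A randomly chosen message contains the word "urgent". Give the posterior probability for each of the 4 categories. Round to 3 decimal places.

Social 0.061, Newsletters 0.453, Alerts 0.385, Work 0.101

By Bayes' rule, posterior ∝ prior × likelihood:
  Social: 0.0552 × 0.096 = 0.0052992
  Newsletters: 0.3024 × 0.13 = 0.039312
  Alerts: 0.496 × 0.0675 = 0.03348
  Work: 0.1464 × 0.06 = 0.008784
Total = 0.0868752.
P(Social | urgent-flag) = 0.0052992/0.0868752 ≈ 0.061
P(Newsletters | urgent-flag) = 0.039312/0.0868752 ≈ 0.453
P(Alerts | urgent-flag) = 0.03348/0.0868752 ≈ 0.385
P(Work | urgent-flag) = 0.008784/0.0868752 ≈ 0.101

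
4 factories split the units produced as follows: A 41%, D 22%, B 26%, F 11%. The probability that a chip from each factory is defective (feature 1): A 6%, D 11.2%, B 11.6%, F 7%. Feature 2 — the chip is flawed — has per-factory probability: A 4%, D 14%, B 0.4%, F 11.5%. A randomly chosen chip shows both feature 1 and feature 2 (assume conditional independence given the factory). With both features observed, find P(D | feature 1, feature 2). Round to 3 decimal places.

Unnormalized posteriors (prior × likelihood):
  A: 0.41 × 0.06 × 0.04 = 0.000984
  D: 0.22 × 0.112 × 0.14 = 0.0034496
  B: 0.26 × 0.116 × 0.004 = 0.00012064
  F: 0.11 × 0.07 × 0.115 = 0.0008855
Normalizing constant = 0.00543974.
P(D | evidence) = 0.0034496 / 0.00543974 ≈ 0.634.

0.634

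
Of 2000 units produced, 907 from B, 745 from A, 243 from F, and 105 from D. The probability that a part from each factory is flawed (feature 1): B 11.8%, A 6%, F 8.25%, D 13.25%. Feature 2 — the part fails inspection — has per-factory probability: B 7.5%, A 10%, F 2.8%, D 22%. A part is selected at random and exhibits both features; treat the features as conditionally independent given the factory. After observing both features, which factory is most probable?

Prior × likelihood for each hypothesis:
  B: 0.4535 × 0.118 × 0.075 = 0.004013475
  A: 0.3725 × 0.06 × 0.1 = 0.002235
  F: 0.1215 × 0.0825 × 0.028 = 0.000280665
  D: 0.0525 × 0.1325 × 0.22 = 0.001530375
Total = 0.008059515.
Largest term belongs to B, so B is most probable.

B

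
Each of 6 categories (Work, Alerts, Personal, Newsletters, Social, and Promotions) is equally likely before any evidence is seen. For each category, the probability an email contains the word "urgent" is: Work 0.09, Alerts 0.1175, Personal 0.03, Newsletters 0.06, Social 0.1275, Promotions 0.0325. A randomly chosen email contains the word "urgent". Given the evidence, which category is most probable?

Social

With a uniform prior (1/6 each), posterior ∝ likelihood:
  Work: 0.09
  Alerts: 0.1175
  Personal: 0.03
  Newsletters: 0.06
  Social: 0.1275
  Promotions: 0.0325
Sum = 0.4575.
Largest term belongs to Social, so Social is most probable.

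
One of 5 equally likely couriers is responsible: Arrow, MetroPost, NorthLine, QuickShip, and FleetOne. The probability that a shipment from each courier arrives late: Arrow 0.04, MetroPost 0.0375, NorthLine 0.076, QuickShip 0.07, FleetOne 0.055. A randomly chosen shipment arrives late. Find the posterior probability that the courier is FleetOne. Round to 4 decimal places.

0.1975

Since the prior is uniform, the posterior is proportional to the likelihood:
  Arrow: 0.04
  MetroPost: 0.0375
  NorthLine: 0.076
  QuickShip: 0.07
  FleetOne: 0.055
Total = 0.2785.
P(FleetOne | evidence) = 0.055 / 0.2785 ≈ 0.1975.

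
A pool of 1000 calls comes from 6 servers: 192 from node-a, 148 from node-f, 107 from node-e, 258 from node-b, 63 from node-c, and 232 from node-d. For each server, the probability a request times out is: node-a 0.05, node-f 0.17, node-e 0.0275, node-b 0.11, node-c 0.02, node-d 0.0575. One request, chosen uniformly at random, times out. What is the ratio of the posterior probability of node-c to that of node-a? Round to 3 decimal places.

0.131

Unnormalized posteriors (prior × likelihood):
  node-a: 0.192 × 0.05 = 0.0096
  node-f: 0.148 × 0.17 = 0.02516
  node-e: 0.107 × 0.0275 = 0.0029425
  node-b: 0.258 × 0.11 = 0.02838
  node-c: 0.063 × 0.02 = 0.00126
  node-d: 0.232 × 0.0575 = 0.01334
Sum = 0.0806825.
The ratio is 0.00126 / 0.0096 (the normalizer cancels) = 0.131.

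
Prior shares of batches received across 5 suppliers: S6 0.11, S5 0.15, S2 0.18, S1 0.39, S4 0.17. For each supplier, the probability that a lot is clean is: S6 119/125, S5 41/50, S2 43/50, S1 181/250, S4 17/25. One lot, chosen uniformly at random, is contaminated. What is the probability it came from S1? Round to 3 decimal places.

0.490

Taking complements, P(contaminated | each) = S6 0.048, S5 0.18, S2 0.14, S1 0.276, S4 0.32.
Unnormalized posteriors (prior × likelihood):
  S6: 0.11 × 0.048 = 0.00528
  S5: 0.15 × 0.18 = 0.027
  S2: 0.18 × 0.14 = 0.0252
  S1: 0.39 × 0.276 = 0.10764
  S4: 0.17 × 0.32 = 0.0544
Normalizing constant = 0.21952.
P(S1 | evidence) = 0.10764 / 0.21952 ≈ 0.490.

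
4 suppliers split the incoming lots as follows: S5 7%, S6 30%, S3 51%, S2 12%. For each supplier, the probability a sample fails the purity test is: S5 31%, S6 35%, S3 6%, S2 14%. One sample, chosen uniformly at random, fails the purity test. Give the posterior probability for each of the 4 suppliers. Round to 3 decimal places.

Unnormalized posteriors (prior × likelihood):
  S5: 0.07 × 0.31 = 0.0217
  S6: 0.3 × 0.35 = 0.105
  S3: 0.51 × 0.06 = 0.0306
  S2: 0.12 × 0.14 = 0.0168
Total = 0.1741.
P(S5 | off-spec) = 0.0217/0.1741 ≈ 0.125
P(S6 | off-spec) = 0.105/0.1741 ≈ 0.603
P(S3 | off-spec) = 0.0306/0.1741 ≈ 0.176
P(S2 | off-spec) = 0.0168/0.1741 ≈ 0.096

S5 0.125, S6 0.603, S3 0.176, S2 0.096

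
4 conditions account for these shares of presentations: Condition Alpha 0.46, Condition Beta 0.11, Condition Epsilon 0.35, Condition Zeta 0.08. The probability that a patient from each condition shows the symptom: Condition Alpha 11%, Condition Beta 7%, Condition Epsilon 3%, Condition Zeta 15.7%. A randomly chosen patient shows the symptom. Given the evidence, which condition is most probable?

Compute prior × likelihood for every hypothesis:
  Condition Alpha: 0.46 × 0.11 = 0.0506
  Condition Beta: 0.11 × 0.07 = 0.0077
  Condition Epsilon: 0.35 × 0.03 = 0.0105
  Condition Zeta: 0.08 × 0.157 = 0.01256
Normalizing constant = 0.08136.
Largest term belongs to Condition Alpha, so Condition Alpha is most probable.

Condition Alpha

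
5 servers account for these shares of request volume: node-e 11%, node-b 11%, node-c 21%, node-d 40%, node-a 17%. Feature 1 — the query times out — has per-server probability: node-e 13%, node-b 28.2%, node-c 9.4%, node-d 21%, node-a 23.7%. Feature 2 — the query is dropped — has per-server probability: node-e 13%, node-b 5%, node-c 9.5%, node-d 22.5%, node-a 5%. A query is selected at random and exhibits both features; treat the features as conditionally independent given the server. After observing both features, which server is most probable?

node-d

Prior × likelihood for each hypothesis:
  node-e: 0.11 × 0.13 × 0.13 = 0.001859
  node-b: 0.11 × 0.282 × 0.05 = 0.001551
  node-c: 0.21 × 0.094 × 0.095 = 0.0018753
  node-d: 0.4 × 0.21 × 0.225 = 0.0189
  node-a: 0.17 × 0.237 × 0.05 = 0.0020145
Normalizing constant = 0.0261998.
Largest term belongs to node-d, so node-d is most probable.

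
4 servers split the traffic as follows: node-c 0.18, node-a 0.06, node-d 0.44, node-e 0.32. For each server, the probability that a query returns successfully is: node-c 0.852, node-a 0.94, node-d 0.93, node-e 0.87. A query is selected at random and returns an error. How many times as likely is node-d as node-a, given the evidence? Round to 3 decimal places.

8.556

Taking complements, P(error | each) = node-c 0.148, node-a 0.06, node-d 0.07, node-e 0.13.
Unnormalized posteriors (prior × likelihood):
  node-c: 0.18 × 0.148 = 0.02664
  node-a: 0.06 × 0.06 = 0.0036
  node-d: 0.44 × 0.07 = 0.0308
  node-e: 0.32 × 0.13 = 0.0416
Normalizing constant = 0.10264.
The ratio is 0.0308 / 0.0036 (the normalizer cancels) = 8.556.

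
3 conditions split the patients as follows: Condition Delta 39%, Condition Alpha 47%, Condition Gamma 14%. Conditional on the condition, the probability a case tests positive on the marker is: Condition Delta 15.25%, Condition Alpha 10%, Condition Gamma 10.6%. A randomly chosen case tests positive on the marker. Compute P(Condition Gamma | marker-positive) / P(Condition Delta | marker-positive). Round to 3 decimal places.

0.250

Prior × likelihood for each hypothesis:
  Condition Delta: 0.39 × 0.1525 = 0.059475
  Condition Alpha: 0.47 × 0.1 = 0.047
  Condition Gamma: 0.14 × 0.106 = 0.01484
Sum = 0.121315.
The ratio is 0.01484 / 0.059475 (the normalizer cancels) = 0.250.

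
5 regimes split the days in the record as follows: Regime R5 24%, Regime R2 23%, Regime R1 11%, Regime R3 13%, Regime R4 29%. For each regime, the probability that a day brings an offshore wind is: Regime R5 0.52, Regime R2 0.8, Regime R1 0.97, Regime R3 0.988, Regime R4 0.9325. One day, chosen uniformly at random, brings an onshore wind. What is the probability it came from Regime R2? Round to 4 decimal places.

0.2478

Taking complements, P(onshore | each) = Regime R5 0.48, Regime R2 0.2, Regime R1 0.03, Regime R3 0.012, Regime R4 0.0675.
Prior × likelihood for each hypothesis:
  Regime R5: 0.24 × 0.48 = 0.1152
  Regime R2: 0.23 × 0.2 = 0.046
  Regime R1: 0.11 × 0.03 = 0.0033
  Regime R3: 0.13 × 0.012 = 0.00156
  Regime R4: 0.29 × 0.0675 = 0.019575
Normalizing constant = 0.185635.
P(Regime R2 | evidence) = 0.046 / 0.185635 ≈ 0.2478.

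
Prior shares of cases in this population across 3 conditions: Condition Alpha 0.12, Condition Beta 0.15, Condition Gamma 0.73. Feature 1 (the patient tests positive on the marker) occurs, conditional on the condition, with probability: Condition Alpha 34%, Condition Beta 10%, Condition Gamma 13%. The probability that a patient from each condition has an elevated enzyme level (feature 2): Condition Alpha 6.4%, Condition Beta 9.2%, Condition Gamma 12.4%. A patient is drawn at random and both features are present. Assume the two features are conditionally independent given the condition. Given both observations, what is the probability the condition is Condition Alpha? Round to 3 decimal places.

By Bayes' rule, posterior ∝ prior × likelihood:
  Condition Alpha: 0.12 × 0.34 × 0.064 = 0.0026112
  Condition Beta: 0.15 × 0.1 × 0.092 = 0.00138
  Condition Gamma: 0.73 × 0.13 × 0.124 = 0.0117676
Sum = 0.0157588.
P(Condition Alpha | evidence) = 0.0026112 / 0.0157588 ≈ 0.166.

0.166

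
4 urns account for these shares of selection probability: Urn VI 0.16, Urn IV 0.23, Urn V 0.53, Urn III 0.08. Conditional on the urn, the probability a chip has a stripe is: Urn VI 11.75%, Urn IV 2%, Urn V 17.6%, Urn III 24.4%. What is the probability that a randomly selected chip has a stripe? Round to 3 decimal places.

0.136

By Bayes' rule, posterior ∝ prior × likelihood:
  Urn VI: 0.16 × 0.1175 = 0.0188
  Urn IV: 0.23 × 0.02 = 0.0046
  Urn V: 0.53 × 0.176 = 0.09328
  Urn III: 0.08 × 0.244 = 0.01952
P(striped) = 0.0188 + 0.0046 + 0.09328 + 0.01952 = 0.1362 → 0.136.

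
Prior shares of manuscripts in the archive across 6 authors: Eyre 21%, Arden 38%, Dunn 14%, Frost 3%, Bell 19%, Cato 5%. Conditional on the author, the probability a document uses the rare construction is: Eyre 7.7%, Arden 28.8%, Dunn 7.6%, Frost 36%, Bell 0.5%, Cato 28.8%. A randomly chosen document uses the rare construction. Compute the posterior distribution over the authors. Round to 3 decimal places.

By Bayes' rule, posterior ∝ prior × likelihood:
  Eyre: 0.21 × 0.077 = 0.01617
  Arden: 0.38 × 0.288 = 0.10944
  Dunn: 0.14 × 0.076 = 0.01064
  Frost: 0.03 × 0.36 = 0.0108
  Bell: 0.19 × 0.005 = 0.00095
  Cato: 0.05 × 0.288 = 0.0144
Sum = 0.1624.
P(Eyre | rare-form) = 0.01617/0.1624 ≈ 0.100
P(Arden | rare-form) = 0.10944/0.1624 ≈ 0.674
P(Dunn | rare-form) = 0.01064/0.1624 ≈ 0.066
P(Frost | rare-form) = 0.0108/0.1624 ≈ 0.067
P(Bell | rare-form) = 0.00095/0.1624 ≈ 0.006
P(Cato | rare-form) = 0.0144/0.1624 ≈ 0.089
(Check: 0.100+0.674+0.066+0.067+0.006+0.089 = 1.002.)

Eyre 0.100, Arden 0.674, Dunn 0.066, Frost 0.067, Bell 0.006, Cato 0.089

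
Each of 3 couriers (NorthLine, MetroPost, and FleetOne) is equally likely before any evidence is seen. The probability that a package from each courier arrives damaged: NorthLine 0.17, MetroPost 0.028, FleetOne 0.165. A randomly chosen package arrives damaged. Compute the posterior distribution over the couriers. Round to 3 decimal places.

NorthLine 0.468, MetroPost 0.077, FleetOne 0.455

Since the prior is uniform, the posterior is proportional to the likelihood:
  NorthLine: 0.17
  MetroPost: 0.028
  FleetOne: 0.165
Sum = 0.363.
P(NorthLine | damaged) = 0.17/0.363 ≈ 0.468
P(MetroPost | damaged) = 0.028/0.363 ≈ 0.077
P(FleetOne | damaged) = 0.165/0.363 ≈ 0.455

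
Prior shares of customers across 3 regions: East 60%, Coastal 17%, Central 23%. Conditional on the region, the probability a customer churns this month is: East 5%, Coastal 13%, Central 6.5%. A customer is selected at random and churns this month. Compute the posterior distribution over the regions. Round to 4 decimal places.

Compute prior × likelihood for every hypothesis:
  East: 0.6 × 0.05 = 0.03
  Coastal: 0.17 × 0.13 = 0.0221
  Central: 0.23 × 0.065 = 0.01495
Normalizing constant = 0.06705.
P(East | churn) = 0.03/0.06705 ≈ 0.4474
P(Coastal | churn) = 0.0221/0.06705 ≈ 0.3296
P(Central | churn) = 0.01495/0.06705 ≈ 0.2230
(Check: 0.4474+0.3296+0.2230 = 1.0000.)

East 0.4474, Coastal 0.3296, Central 0.2230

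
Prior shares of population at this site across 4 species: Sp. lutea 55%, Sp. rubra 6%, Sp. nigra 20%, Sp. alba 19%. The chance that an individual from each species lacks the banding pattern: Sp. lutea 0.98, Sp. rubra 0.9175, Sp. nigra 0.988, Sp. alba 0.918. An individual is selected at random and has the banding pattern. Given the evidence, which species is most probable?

Sp. alba

Taking complements, P(banded | each) = Sp. lutea 0.02, Sp. rubra 0.0825, Sp. nigra 0.012, Sp. alba 0.082.
Prior × likelihood for each hypothesis:
  Sp. lutea: 0.55 × 0.02 = 0.011
  Sp. rubra: 0.06 × 0.0825 = 0.00495
  Sp. nigra: 0.2 × 0.012 = 0.0024
  Sp. alba: 0.19 × 0.082 = 0.01558
Total = 0.03393.
Largest term belongs to Sp. alba, so Sp. alba is most probable.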